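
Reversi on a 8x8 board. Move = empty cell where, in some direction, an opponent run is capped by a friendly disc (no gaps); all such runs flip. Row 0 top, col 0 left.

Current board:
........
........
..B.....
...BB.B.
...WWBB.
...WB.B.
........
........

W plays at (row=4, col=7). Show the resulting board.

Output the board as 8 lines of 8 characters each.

Answer: ........
........
..B.....
...BB.B.
...WWWWW
...WB.B.
........
........

Derivation:
Place W at (4,7); scan 8 dirs for brackets.
Dir NW: opp run (3,6), next='.' -> no flip
Dir N: first cell '.' (not opp) -> no flip
Dir NE: edge -> no flip
Dir W: opp run (4,6) (4,5) capped by W -> flip
Dir E: edge -> no flip
Dir SW: opp run (5,6), next='.' -> no flip
Dir S: first cell '.' (not opp) -> no flip
Dir SE: edge -> no flip
All flips: (4,5) (4,6)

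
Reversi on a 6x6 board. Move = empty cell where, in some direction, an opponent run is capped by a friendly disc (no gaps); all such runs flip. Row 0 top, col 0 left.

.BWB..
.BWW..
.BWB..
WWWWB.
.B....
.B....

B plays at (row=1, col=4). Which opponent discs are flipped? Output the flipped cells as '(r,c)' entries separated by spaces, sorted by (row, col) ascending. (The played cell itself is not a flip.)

Dir NW: first cell 'B' (not opp) -> no flip
Dir N: first cell '.' (not opp) -> no flip
Dir NE: first cell '.' (not opp) -> no flip
Dir W: opp run (1,3) (1,2) capped by B -> flip
Dir E: first cell '.' (not opp) -> no flip
Dir SW: first cell 'B' (not opp) -> no flip
Dir S: first cell '.' (not opp) -> no flip
Dir SE: first cell '.' (not opp) -> no flip

Answer: (1,2) (1,3)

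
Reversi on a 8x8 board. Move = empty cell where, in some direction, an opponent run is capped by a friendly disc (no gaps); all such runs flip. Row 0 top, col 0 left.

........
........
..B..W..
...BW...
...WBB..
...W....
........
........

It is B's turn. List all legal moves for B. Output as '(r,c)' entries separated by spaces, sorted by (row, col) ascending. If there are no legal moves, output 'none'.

Answer: (2,3) (2,4) (3,5) (4,2) (6,2) (6,3)

Derivation:
(1,4): no bracket -> illegal
(1,5): no bracket -> illegal
(1,6): no bracket -> illegal
(2,3): flips 1 -> legal
(2,4): flips 1 -> legal
(2,6): no bracket -> illegal
(3,2): no bracket -> illegal
(3,5): flips 1 -> legal
(3,6): no bracket -> illegal
(4,2): flips 1 -> legal
(5,2): no bracket -> illegal
(5,4): no bracket -> illegal
(6,2): flips 1 -> legal
(6,3): flips 2 -> legal
(6,4): no bracket -> illegal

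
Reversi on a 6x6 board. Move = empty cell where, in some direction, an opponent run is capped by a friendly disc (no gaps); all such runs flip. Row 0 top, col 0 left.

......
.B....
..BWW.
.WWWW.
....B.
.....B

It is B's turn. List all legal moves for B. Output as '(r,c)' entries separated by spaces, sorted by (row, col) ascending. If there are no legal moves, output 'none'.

Answer: (1,4) (2,5) (4,0) (4,2)

Derivation:
(1,2): no bracket -> illegal
(1,3): no bracket -> illegal
(1,4): flips 2 -> legal
(1,5): no bracket -> illegal
(2,0): no bracket -> illegal
(2,1): no bracket -> illegal
(2,5): flips 2 -> legal
(3,0): no bracket -> illegal
(3,5): no bracket -> illegal
(4,0): flips 1 -> legal
(4,1): no bracket -> illegal
(4,2): flips 1 -> legal
(4,3): no bracket -> illegal
(4,5): no bracket -> illegal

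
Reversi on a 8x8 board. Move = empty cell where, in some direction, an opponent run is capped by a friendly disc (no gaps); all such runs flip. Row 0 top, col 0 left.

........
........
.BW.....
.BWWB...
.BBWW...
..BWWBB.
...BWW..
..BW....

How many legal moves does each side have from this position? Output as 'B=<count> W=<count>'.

-- B to move --
(1,1): flips 3 -> legal
(1,2): flips 2 -> legal
(1,3): flips 1 -> legal
(2,3): flips 5 -> legal
(2,4): flips 1 -> legal
(3,5): no bracket -> illegal
(4,5): flips 3 -> legal
(6,2): no bracket -> illegal
(6,6): flips 2 -> legal
(7,4): flips 5 -> legal
(7,5): flips 3 -> legal
(7,6): flips 4 -> legal
B mobility = 10
-- W to move --
(1,0): flips 1 -> legal
(1,1): no bracket -> illegal
(1,2): no bracket -> illegal
(2,0): flips 3 -> legal
(2,3): no bracket -> illegal
(2,4): flips 1 -> legal
(2,5): flips 1 -> legal
(3,0): flips 1 -> legal
(3,5): flips 1 -> legal
(4,0): flips 3 -> legal
(4,5): flips 1 -> legal
(4,6): flips 1 -> legal
(4,7): flips 1 -> legal
(5,0): flips 1 -> legal
(5,1): flips 2 -> legal
(5,7): flips 2 -> legal
(6,1): flips 1 -> legal
(6,2): flips 3 -> legal
(6,6): flips 1 -> legal
(6,7): no bracket -> illegal
(7,1): flips 1 -> legal
(7,4): no bracket -> illegal
W mobility = 17

Answer: B=10 W=17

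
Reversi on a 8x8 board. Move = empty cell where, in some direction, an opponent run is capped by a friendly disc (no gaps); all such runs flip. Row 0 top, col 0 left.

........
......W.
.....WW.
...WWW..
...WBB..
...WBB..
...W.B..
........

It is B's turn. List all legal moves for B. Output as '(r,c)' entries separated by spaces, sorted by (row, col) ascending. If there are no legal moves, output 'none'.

Answer: (1,5) (1,7) (2,2) (2,3) (2,4) (3,2) (4,2) (5,2) (6,2) (7,2)

Derivation:
(0,5): no bracket -> illegal
(0,6): no bracket -> illegal
(0,7): no bracket -> illegal
(1,4): no bracket -> illegal
(1,5): flips 2 -> legal
(1,7): flips 2 -> legal
(2,2): flips 1 -> legal
(2,3): flips 1 -> legal
(2,4): flips 1 -> legal
(2,7): no bracket -> illegal
(3,2): flips 1 -> legal
(3,6): no bracket -> illegal
(3,7): no bracket -> illegal
(4,2): flips 1 -> legal
(4,6): no bracket -> illegal
(5,2): flips 1 -> legal
(6,2): flips 1 -> legal
(6,4): no bracket -> illegal
(7,2): flips 1 -> legal
(7,3): no bracket -> illegal
(7,4): no bracket -> illegal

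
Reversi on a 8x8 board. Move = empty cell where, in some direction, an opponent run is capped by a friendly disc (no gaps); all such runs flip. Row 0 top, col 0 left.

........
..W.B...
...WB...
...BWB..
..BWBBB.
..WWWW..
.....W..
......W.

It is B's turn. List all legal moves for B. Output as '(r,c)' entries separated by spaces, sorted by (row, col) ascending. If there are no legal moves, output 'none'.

(0,1): flips 3 -> legal
(0,2): no bracket -> illegal
(0,3): no bracket -> illegal
(1,1): no bracket -> illegal
(1,3): flips 1 -> legal
(2,1): no bracket -> illegal
(2,2): flips 1 -> legal
(2,5): no bracket -> illegal
(3,2): flips 1 -> legal
(4,1): no bracket -> illegal
(5,1): no bracket -> illegal
(5,6): no bracket -> illegal
(6,1): no bracket -> illegal
(6,2): flips 2 -> legal
(6,3): flips 3 -> legal
(6,4): flips 3 -> legal
(6,6): flips 1 -> legal
(6,7): no bracket -> illegal
(7,4): no bracket -> illegal
(7,5): flips 2 -> legal
(7,7): no bracket -> illegal

Answer: (0,1) (1,3) (2,2) (3,2) (6,2) (6,3) (6,4) (6,6) (7,5)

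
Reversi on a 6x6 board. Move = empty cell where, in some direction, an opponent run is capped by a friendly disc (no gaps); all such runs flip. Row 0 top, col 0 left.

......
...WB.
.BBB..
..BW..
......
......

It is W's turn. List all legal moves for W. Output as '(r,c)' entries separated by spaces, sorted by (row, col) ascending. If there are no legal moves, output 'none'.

Answer: (1,1) (1,5) (3,1)

Derivation:
(0,3): no bracket -> illegal
(0,4): no bracket -> illegal
(0,5): no bracket -> illegal
(1,0): no bracket -> illegal
(1,1): flips 1 -> legal
(1,2): no bracket -> illegal
(1,5): flips 1 -> legal
(2,0): no bracket -> illegal
(2,4): no bracket -> illegal
(2,5): no bracket -> illegal
(3,0): no bracket -> illegal
(3,1): flips 2 -> legal
(3,4): no bracket -> illegal
(4,1): no bracket -> illegal
(4,2): no bracket -> illegal
(4,3): no bracket -> illegal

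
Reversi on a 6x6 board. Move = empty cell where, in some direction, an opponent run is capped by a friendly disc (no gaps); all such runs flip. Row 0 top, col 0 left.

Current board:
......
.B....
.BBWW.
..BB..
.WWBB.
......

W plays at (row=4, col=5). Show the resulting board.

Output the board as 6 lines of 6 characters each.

Answer: ......
.B....
.BBWW.
..BB..
.WWWWW
......

Derivation:
Place W at (4,5); scan 8 dirs for brackets.
Dir NW: first cell '.' (not opp) -> no flip
Dir N: first cell '.' (not opp) -> no flip
Dir NE: edge -> no flip
Dir W: opp run (4,4) (4,3) capped by W -> flip
Dir E: edge -> no flip
Dir SW: first cell '.' (not opp) -> no flip
Dir S: first cell '.' (not opp) -> no flip
Dir SE: edge -> no flip
All flips: (4,3) (4,4)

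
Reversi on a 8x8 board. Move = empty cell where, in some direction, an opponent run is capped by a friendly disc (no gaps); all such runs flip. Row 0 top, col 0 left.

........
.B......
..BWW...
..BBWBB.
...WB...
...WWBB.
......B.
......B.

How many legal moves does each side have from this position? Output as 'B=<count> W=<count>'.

-- B to move --
(1,2): no bracket -> illegal
(1,3): flips 2 -> legal
(1,4): flips 3 -> legal
(1,5): flips 1 -> legal
(2,5): flips 2 -> legal
(4,2): flips 1 -> legal
(4,5): no bracket -> illegal
(5,2): flips 2 -> legal
(6,2): flips 1 -> legal
(6,3): flips 2 -> legal
(6,4): flips 1 -> legal
(6,5): flips 2 -> legal
B mobility = 10
-- W to move --
(0,0): no bracket -> illegal
(0,1): no bracket -> illegal
(0,2): no bracket -> illegal
(1,0): no bracket -> illegal
(1,2): no bracket -> illegal
(1,3): no bracket -> illegal
(2,0): no bracket -> illegal
(2,1): flips 2 -> legal
(2,5): no bracket -> illegal
(2,6): flips 2 -> legal
(2,7): no bracket -> illegal
(3,1): flips 2 -> legal
(3,7): flips 2 -> legal
(4,1): flips 1 -> legal
(4,2): flips 1 -> legal
(4,5): flips 1 -> legal
(4,6): flips 1 -> legal
(4,7): no bracket -> illegal
(5,7): flips 2 -> legal
(6,4): no bracket -> illegal
(6,5): no bracket -> illegal
(6,7): no bracket -> illegal
(7,5): no bracket -> illegal
(7,7): no bracket -> illegal
W mobility = 9

Answer: B=10 W=9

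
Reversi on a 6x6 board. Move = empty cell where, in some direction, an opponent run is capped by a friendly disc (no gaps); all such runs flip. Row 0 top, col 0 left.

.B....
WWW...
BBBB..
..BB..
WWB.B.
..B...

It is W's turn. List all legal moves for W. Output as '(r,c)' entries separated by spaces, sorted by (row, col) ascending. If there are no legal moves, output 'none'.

(0,0): no bracket -> illegal
(0,2): no bracket -> illegal
(1,3): no bracket -> illegal
(1,4): flips 2 -> legal
(2,4): no bracket -> illegal
(3,0): flips 2 -> legal
(3,1): flips 1 -> legal
(3,4): flips 1 -> legal
(3,5): no bracket -> illegal
(4,3): flips 3 -> legal
(4,5): no bracket -> illegal
(5,1): no bracket -> illegal
(5,3): no bracket -> illegal
(5,4): no bracket -> illegal
(5,5): flips 3 -> legal

Answer: (1,4) (3,0) (3,1) (3,4) (4,3) (5,5)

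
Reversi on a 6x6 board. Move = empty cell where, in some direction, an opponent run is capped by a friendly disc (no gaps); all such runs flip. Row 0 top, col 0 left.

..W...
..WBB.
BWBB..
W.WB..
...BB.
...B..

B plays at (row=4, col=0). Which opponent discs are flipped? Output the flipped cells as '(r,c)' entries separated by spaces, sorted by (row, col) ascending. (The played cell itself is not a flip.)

Answer: (3,0)

Derivation:
Dir NW: edge -> no flip
Dir N: opp run (3,0) capped by B -> flip
Dir NE: first cell '.' (not opp) -> no flip
Dir W: edge -> no flip
Dir E: first cell '.' (not opp) -> no flip
Dir SW: edge -> no flip
Dir S: first cell '.' (not opp) -> no flip
Dir SE: first cell '.' (not opp) -> no flip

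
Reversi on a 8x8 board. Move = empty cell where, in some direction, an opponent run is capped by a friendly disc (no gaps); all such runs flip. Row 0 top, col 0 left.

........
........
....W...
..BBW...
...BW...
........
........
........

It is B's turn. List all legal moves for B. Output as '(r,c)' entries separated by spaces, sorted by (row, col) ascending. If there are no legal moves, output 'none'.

(1,3): no bracket -> illegal
(1,4): no bracket -> illegal
(1,5): flips 1 -> legal
(2,3): no bracket -> illegal
(2,5): flips 1 -> legal
(3,5): flips 1 -> legal
(4,5): flips 1 -> legal
(5,3): no bracket -> illegal
(5,4): no bracket -> illegal
(5,5): flips 1 -> legal

Answer: (1,5) (2,5) (3,5) (4,5) (5,5)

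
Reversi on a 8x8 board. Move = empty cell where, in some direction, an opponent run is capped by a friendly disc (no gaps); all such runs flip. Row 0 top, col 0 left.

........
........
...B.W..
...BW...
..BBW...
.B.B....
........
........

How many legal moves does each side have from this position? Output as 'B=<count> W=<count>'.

Answer: B=4 W=6

Derivation:
-- B to move --
(1,4): no bracket -> illegal
(1,5): no bracket -> illegal
(1,6): flips 2 -> legal
(2,4): no bracket -> illegal
(2,6): no bracket -> illegal
(3,5): flips 2 -> legal
(3,6): no bracket -> illegal
(4,5): flips 2 -> legal
(5,4): no bracket -> illegal
(5,5): flips 1 -> legal
B mobility = 4
-- W to move --
(1,2): flips 1 -> legal
(1,3): no bracket -> illegal
(1,4): no bracket -> illegal
(2,2): flips 1 -> legal
(2,4): no bracket -> illegal
(3,1): no bracket -> illegal
(3,2): flips 1 -> legal
(4,0): no bracket -> illegal
(4,1): flips 2 -> legal
(5,0): no bracket -> illegal
(5,2): flips 1 -> legal
(5,4): no bracket -> illegal
(6,0): no bracket -> illegal
(6,1): no bracket -> illegal
(6,2): flips 1 -> legal
(6,3): no bracket -> illegal
(6,4): no bracket -> illegal
W mobility = 6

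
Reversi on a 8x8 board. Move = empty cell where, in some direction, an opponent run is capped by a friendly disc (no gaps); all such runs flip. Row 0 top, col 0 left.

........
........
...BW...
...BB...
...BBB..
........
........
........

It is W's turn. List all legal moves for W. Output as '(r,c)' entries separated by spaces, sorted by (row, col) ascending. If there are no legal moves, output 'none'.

Answer: (2,2) (4,2) (5,4)

Derivation:
(1,2): no bracket -> illegal
(1,3): no bracket -> illegal
(1,4): no bracket -> illegal
(2,2): flips 1 -> legal
(2,5): no bracket -> illegal
(3,2): no bracket -> illegal
(3,5): no bracket -> illegal
(3,6): no bracket -> illegal
(4,2): flips 1 -> legal
(4,6): no bracket -> illegal
(5,2): no bracket -> illegal
(5,3): no bracket -> illegal
(5,4): flips 2 -> legal
(5,5): no bracket -> illegal
(5,6): no bracket -> illegal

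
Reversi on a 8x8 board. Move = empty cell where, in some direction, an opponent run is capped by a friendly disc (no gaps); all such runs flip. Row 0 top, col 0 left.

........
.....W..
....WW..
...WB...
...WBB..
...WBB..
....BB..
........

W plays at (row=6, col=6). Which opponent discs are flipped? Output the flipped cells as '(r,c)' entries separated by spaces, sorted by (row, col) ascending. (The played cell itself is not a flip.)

Answer: (4,4) (5,5)

Derivation:
Dir NW: opp run (5,5) (4,4) capped by W -> flip
Dir N: first cell '.' (not opp) -> no flip
Dir NE: first cell '.' (not opp) -> no flip
Dir W: opp run (6,5) (6,4), next='.' -> no flip
Dir E: first cell '.' (not opp) -> no flip
Dir SW: first cell '.' (not opp) -> no flip
Dir S: first cell '.' (not opp) -> no flip
Dir SE: first cell '.' (not opp) -> no flip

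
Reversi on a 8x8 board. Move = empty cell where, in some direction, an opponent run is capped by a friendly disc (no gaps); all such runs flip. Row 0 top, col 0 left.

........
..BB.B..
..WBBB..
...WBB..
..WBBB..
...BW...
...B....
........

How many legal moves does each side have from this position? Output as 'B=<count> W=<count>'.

-- B to move --
(1,1): flips 2 -> legal
(2,1): flips 1 -> legal
(3,1): flips 2 -> legal
(3,2): flips 2 -> legal
(4,1): flips 1 -> legal
(5,1): flips 2 -> legal
(5,2): no bracket -> illegal
(5,5): flips 1 -> legal
(6,4): flips 1 -> legal
(6,5): flips 1 -> legal
B mobility = 9
-- W to move --
(0,1): no bracket -> illegal
(0,2): flips 1 -> legal
(0,3): flips 2 -> legal
(0,4): flips 1 -> legal
(0,5): no bracket -> illegal
(0,6): flips 2 -> legal
(1,1): no bracket -> illegal
(1,4): flips 3 -> legal
(1,6): no bracket -> illegal
(2,1): no bracket -> illegal
(2,6): flips 3 -> legal
(3,2): flips 1 -> legal
(3,6): flips 3 -> legal
(4,6): flips 3 -> legal
(5,2): flips 1 -> legal
(5,5): flips 1 -> legal
(5,6): no bracket -> illegal
(6,2): no bracket -> illegal
(6,4): flips 1 -> legal
(7,2): flips 1 -> legal
(7,3): flips 3 -> legal
(7,4): no bracket -> illegal
W mobility = 14

Answer: B=9 W=14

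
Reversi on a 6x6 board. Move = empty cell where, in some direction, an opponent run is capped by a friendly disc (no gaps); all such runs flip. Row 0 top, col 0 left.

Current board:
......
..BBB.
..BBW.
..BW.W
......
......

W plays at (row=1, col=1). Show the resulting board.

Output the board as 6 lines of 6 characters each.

Place W at (1,1); scan 8 dirs for brackets.
Dir NW: first cell '.' (not opp) -> no flip
Dir N: first cell '.' (not opp) -> no flip
Dir NE: first cell '.' (not opp) -> no flip
Dir W: first cell '.' (not opp) -> no flip
Dir E: opp run (1,2) (1,3) (1,4), next='.' -> no flip
Dir SW: first cell '.' (not opp) -> no flip
Dir S: first cell '.' (not opp) -> no flip
Dir SE: opp run (2,2) capped by W -> flip
All flips: (2,2)

Answer: ......
.WBBB.
..WBW.
..BW.W
......
......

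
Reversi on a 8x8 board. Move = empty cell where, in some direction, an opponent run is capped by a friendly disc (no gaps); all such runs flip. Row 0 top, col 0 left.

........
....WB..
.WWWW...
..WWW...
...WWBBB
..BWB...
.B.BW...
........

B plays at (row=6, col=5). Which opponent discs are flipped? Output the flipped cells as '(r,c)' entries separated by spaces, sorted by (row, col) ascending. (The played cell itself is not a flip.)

Dir NW: first cell 'B' (not opp) -> no flip
Dir N: first cell '.' (not opp) -> no flip
Dir NE: first cell '.' (not opp) -> no flip
Dir W: opp run (6,4) capped by B -> flip
Dir E: first cell '.' (not opp) -> no flip
Dir SW: first cell '.' (not opp) -> no flip
Dir S: first cell '.' (not opp) -> no flip
Dir SE: first cell '.' (not opp) -> no flip

Answer: (6,4)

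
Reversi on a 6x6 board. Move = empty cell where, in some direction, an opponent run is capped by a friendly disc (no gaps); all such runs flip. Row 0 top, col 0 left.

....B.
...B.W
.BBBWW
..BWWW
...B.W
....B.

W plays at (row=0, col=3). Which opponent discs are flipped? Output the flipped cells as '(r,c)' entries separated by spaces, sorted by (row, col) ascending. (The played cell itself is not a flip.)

Dir NW: edge -> no flip
Dir N: edge -> no flip
Dir NE: edge -> no flip
Dir W: first cell '.' (not opp) -> no flip
Dir E: opp run (0,4), next='.' -> no flip
Dir SW: first cell '.' (not opp) -> no flip
Dir S: opp run (1,3) (2,3) capped by W -> flip
Dir SE: first cell '.' (not opp) -> no flip

Answer: (1,3) (2,3)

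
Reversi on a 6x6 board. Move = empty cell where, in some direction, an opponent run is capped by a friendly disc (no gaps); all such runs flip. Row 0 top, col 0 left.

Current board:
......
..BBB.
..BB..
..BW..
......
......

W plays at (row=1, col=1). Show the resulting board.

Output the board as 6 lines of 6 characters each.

Place W at (1,1); scan 8 dirs for brackets.
Dir NW: first cell '.' (not opp) -> no flip
Dir N: first cell '.' (not opp) -> no flip
Dir NE: first cell '.' (not opp) -> no flip
Dir W: first cell '.' (not opp) -> no flip
Dir E: opp run (1,2) (1,3) (1,4), next='.' -> no flip
Dir SW: first cell '.' (not opp) -> no flip
Dir S: first cell '.' (not opp) -> no flip
Dir SE: opp run (2,2) capped by W -> flip
All flips: (2,2)

Answer: ......
.WBBB.
..WB..
..BW..
......
......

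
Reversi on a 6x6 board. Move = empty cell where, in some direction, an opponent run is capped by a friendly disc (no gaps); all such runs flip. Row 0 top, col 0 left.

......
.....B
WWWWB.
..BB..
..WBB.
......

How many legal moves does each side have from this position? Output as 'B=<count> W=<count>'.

Answer: B=8 W=6

Derivation:
-- B to move --
(1,0): flips 1 -> legal
(1,1): flips 1 -> legal
(1,2): flips 1 -> legal
(1,3): flips 1 -> legal
(1,4): flips 1 -> legal
(3,0): no bracket -> illegal
(3,1): no bracket -> illegal
(3,4): no bracket -> illegal
(4,1): flips 1 -> legal
(5,1): flips 1 -> legal
(5,2): flips 1 -> legal
(5,3): no bracket -> illegal
B mobility = 8
-- W to move --
(0,4): no bracket -> illegal
(0,5): no bracket -> illegal
(1,3): no bracket -> illegal
(1,4): no bracket -> illegal
(2,5): flips 1 -> legal
(3,1): no bracket -> illegal
(3,4): no bracket -> illegal
(3,5): no bracket -> illegal
(4,1): flips 1 -> legal
(4,5): flips 2 -> legal
(5,2): no bracket -> illegal
(5,3): flips 2 -> legal
(5,4): flips 2 -> legal
(5,5): flips 2 -> legal
W mobility = 6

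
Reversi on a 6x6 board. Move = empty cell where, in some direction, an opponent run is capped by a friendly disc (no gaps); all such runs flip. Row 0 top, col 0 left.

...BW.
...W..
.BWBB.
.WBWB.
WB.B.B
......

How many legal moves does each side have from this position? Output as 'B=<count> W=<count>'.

-- B to move --
(0,2): flips 1 -> legal
(0,5): flips 1 -> legal
(1,1): no bracket -> illegal
(1,2): flips 1 -> legal
(1,4): no bracket -> illegal
(1,5): no bracket -> illegal
(2,0): no bracket -> illegal
(3,0): flips 1 -> legal
(4,2): flips 1 -> legal
(4,4): no bracket -> illegal
(5,0): no bracket -> illegal
(5,1): no bracket -> illegal
B mobility = 5
-- W to move --
(0,2): flips 1 -> legal
(1,0): no bracket -> illegal
(1,1): flips 1 -> legal
(1,2): no bracket -> illegal
(1,4): no bracket -> illegal
(1,5): flips 1 -> legal
(2,0): flips 1 -> legal
(2,5): flips 2 -> legal
(3,0): no bracket -> illegal
(3,5): flips 2 -> legal
(4,2): flips 2 -> legal
(4,4): no bracket -> illegal
(5,0): no bracket -> illegal
(5,1): flips 1 -> legal
(5,2): no bracket -> illegal
(5,3): flips 1 -> legal
(5,4): no bracket -> illegal
(5,5): no bracket -> illegal
W mobility = 9

Answer: B=5 W=9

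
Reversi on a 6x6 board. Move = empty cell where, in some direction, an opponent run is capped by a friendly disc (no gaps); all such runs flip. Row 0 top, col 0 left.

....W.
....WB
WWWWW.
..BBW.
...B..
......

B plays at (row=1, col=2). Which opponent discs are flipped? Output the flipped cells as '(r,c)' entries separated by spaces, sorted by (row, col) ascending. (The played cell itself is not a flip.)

Dir NW: first cell '.' (not opp) -> no flip
Dir N: first cell '.' (not opp) -> no flip
Dir NE: first cell '.' (not opp) -> no flip
Dir W: first cell '.' (not opp) -> no flip
Dir E: first cell '.' (not opp) -> no flip
Dir SW: opp run (2,1), next='.' -> no flip
Dir S: opp run (2,2) capped by B -> flip
Dir SE: opp run (2,3) (3,4), next='.' -> no flip

Answer: (2,2)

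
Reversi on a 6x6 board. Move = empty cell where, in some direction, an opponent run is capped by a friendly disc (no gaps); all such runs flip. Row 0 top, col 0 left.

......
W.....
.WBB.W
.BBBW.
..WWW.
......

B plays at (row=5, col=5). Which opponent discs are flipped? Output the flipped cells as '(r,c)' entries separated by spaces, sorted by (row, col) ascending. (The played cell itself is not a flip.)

Dir NW: opp run (4,4) capped by B -> flip
Dir N: first cell '.' (not opp) -> no flip
Dir NE: edge -> no flip
Dir W: first cell '.' (not opp) -> no flip
Dir E: edge -> no flip
Dir SW: edge -> no flip
Dir S: edge -> no flip
Dir SE: edge -> no flip

Answer: (4,4)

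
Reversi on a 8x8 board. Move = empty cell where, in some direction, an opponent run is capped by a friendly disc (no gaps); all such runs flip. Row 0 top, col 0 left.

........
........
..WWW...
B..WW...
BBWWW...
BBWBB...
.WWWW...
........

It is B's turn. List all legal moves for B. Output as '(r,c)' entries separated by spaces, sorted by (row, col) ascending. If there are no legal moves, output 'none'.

Answer: (1,3) (1,4) (1,5) (3,1) (3,2) (3,5) (4,5) (7,1) (7,2) (7,3) (7,4) (7,5)

Derivation:
(1,1): no bracket -> illegal
(1,2): no bracket -> illegal
(1,3): flips 3 -> legal
(1,4): flips 3 -> legal
(1,5): flips 3 -> legal
(2,1): no bracket -> illegal
(2,5): no bracket -> illegal
(3,1): flips 1 -> legal
(3,2): flips 1 -> legal
(3,5): flips 1 -> legal
(4,5): flips 3 -> legal
(5,5): no bracket -> illegal
(6,0): no bracket -> illegal
(6,5): no bracket -> illegal
(7,0): no bracket -> illegal
(7,1): flips 2 -> legal
(7,2): flips 2 -> legal
(7,3): flips 2 -> legal
(7,4): flips 3 -> legal
(7,5): flips 1 -> legal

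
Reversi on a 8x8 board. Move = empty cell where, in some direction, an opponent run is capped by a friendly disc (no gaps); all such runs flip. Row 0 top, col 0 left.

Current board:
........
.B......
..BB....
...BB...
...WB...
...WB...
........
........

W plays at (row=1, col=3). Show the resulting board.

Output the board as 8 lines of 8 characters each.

Place W at (1,3); scan 8 dirs for brackets.
Dir NW: first cell '.' (not opp) -> no flip
Dir N: first cell '.' (not opp) -> no flip
Dir NE: first cell '.' (not opp) -> no flip
Dir W: first cell '.' (not opp) -> no flip
Dir E: first cell '.' (not opp) -> no flip
Dir SW: opp run (2,2), next='.' -> no flip
Dir S: opp run (2,3) (3,3) capped by W -> flip
Dir SE: first cell '.' (not opp) -> no flip
All flips: (2,3) (3,3)

Answer: ........
.B.W....
..BW....
...WB...
...WB...
...WB...
........
........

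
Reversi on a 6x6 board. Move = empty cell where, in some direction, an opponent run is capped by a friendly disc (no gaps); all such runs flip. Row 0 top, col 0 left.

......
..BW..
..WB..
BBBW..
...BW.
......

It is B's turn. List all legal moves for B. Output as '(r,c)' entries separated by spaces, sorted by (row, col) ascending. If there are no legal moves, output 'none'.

Answer: (0,3) (0,4) (1,4) (2,1) (3,4) (4,5)

Derivation:
(0,2): no bracket -> illegal
(0,3): flips 1 -> legal
(0,4): flips 2 -> legal
(1,1): no bracket -> illegal
(1,4): flips 1 -> legal
(2,1): flips 1 -> legal
(2,4): no bracket -> illegal
(3,4): flips 1 -> legal
(3,5): no bracket -> illegal
(4,2): no bracket -> illegal
(4,5): flips 1 -> legal
(5,3): no bracket -> illegal
(5,4): no bracket -> illegal
(5,5): no bracket -> illegal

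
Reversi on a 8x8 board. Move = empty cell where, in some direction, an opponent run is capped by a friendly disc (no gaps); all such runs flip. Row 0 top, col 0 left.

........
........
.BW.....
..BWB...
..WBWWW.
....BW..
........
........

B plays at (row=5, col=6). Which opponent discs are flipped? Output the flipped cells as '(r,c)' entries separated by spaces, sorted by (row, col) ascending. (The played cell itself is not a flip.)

Dir NW: opp run (4,5) capped by B -> flip
Dir N: opp run (4,6), next='.' -> no flip
Dir NE: first cell '.' (not opp) -> no flip
Dir W: opp run (5,5) capped by B -> flip
Dir E: first cell '.' (not opp) -> no flip
Dir SW: first cell '.' (not opp) -> no flip
Dir S: first cell '.' (not opp) -> no flip
Dir SE: first cell '.' (not opp) -> no flip

Answer: (4,5) (5,5)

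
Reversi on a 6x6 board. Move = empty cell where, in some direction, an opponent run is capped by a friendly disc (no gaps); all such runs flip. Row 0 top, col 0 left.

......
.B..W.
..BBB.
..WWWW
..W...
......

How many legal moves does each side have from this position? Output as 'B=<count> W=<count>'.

Answer: B=8 W=4

Derivation:
-- B to move --
(0,3): no bracket -> illegal
(0,4): flips 1 -> legal
(0,5): flips 1 -> legal
(1,3): no bracket -> illegal
(1,5): no bracket -> illegal
(2,1): no bracket -> illegal
(2,5): no bracket -> illegal
(3,1): no bracket -> illegal
(4,1): flips 1 -> legal
(4,3): flips 1 -> legal
(4,4): flips 2 -> legal
(4,5): flips 1 -> legal
(5,1): flips 2 -> legal
(5,2): flips 2 -> legal
(5,3): no bracket -> illegal
B mobility = 8
-- W to move --
(0,0): flips 2 -> legal
(0,1): no bracket -> illegal
(0,2): no bracket -> illegal
(1,0): no bracket -> illegal
(1,2): flips 2 -> legal
(1,3): flips 2 -> legal
(1,5): flips 1 -> legal
(2,0): no bracket -> illegal
(2,1): no bracket -> illegal
(2,5): no bracket -> illegal
(3,1): no bracket -> illegal
W mobility = 4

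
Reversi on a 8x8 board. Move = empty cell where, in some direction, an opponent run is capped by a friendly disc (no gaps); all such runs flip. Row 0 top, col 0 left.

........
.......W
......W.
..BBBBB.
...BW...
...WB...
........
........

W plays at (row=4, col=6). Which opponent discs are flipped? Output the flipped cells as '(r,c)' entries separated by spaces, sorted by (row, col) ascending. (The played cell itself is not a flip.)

Dir NW: opp run (3,5), next='.' -> no flip
Dir N: opp run (3,6) capped by W -> flip
Dir NE: first cell '.' (not opp) -> no flip
Dir W: first cell '.' (not opp) -> no flip
Dir E: first cell '.' (not opp) -> no flip
Dir SW: first cell '.' (not opp) -> no flip
Dir S: first cell '.' (not opp) -> no flip
Dir SE: first cell '.' (not opp) -> no flip

Answer: (3,6)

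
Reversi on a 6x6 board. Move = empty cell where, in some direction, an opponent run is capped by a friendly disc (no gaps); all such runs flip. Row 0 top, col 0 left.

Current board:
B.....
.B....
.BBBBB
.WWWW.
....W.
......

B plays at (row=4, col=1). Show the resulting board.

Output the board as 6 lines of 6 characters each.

Answer: B.....
.B....
.BBBBB
.BBWW.
.B..W.
......

Derivation:
Place B at (4,1); scan 8 dirs for brackets.
Dir NW: first cell '.' (not opp) -> no flip
Dir N: opp run (3,1) capped by B -> flip
Dir NE: opp run (3,2) capped by B -> flip
Dir W: first cell '.' (not opp) -> no flip
Dir E: first cell '.' (not opp) -> no flip
Dir SW: first cell '.' (not opp) -> no flip
Dir S: first cell '.' (not opp) -> no flip
Dir SE: first cell '.' (not opp) -> no flip
All flips: (3,1) (3,2)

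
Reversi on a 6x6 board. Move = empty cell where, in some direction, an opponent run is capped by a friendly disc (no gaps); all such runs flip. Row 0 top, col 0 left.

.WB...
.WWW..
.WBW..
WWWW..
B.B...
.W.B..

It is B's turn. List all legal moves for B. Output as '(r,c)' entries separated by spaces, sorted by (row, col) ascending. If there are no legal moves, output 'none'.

(0,0): flips 2 -> legal
(0,3): no bracket -> illegal
(0,4): flips 1 -> legal
(1,0): no bracket -> illegal
(1,4): no bracket -> illegal
(2,0): flips 4 -> legal
(2,4): flips 3 -> legal
(3,4): no bracket -> illegal
(4,1): no bracket -> illegal
(4,3): no bracket -> illegal
(4,4): flips 1 -> legal
(5,0): no bracket -> illegal
(5,2): no bracket -> illegal

Answer: (0,0) (0,4) (2,0) (2,4) (4,4)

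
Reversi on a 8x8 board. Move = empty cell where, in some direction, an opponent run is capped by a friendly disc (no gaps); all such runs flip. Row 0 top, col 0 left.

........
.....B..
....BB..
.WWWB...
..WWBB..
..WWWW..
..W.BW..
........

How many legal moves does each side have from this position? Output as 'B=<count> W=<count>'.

-- B to move --
(2,0): flips 3 -> legal
(2,1): no bracket -> illegal
(2,2): flips 1 -> legal
(2,3): no bracket -> illegal
(3,0): flips 3 -> legal
(4,0): no bracket -> illegal
(4,1): flips 2 -> legal
(4,6): flips 1 -> legal
(5,1): flips 2 -> legal
(5,6): no bracket -> illegal
(6,1): flips 2 -> legal
(6,3): flips 1 -> legal
(6,6): flips 2 -> legal
(7,1): flips 2 -> legal
(7,2): no bracket -> illegal
(7,3): no bracket -> illegal
(7,4): no bracket -> illegal
(7,5): flips 2 -> legal
(7,6): no bracket -> illegal
B mobility = 11
-- W to move --
(0,4): no bracket -> illegal
(0,5): no bracket -> illegal
(0,6): flips 2 -> legal
(1,3): no bracket -> illegal
(1,4): flips 3 -> legal
(1,6): flips 2 -> legal
(2,3): no bracket -> illegal
(2,6): no bracket -> illegal
(3,5): flips 3 -> legal
(3,6): flips 1 -> legal
(4,6): flips 2 -> legal
(5,6): no bracket -> illegal
(6,3): flips 1 -> legal
(7,3): flips 1 -> legal
(7,4): flips 1 -> legal
(7,5): flips 1 -> legal
W mobility = 10

Answer: B=11 W=10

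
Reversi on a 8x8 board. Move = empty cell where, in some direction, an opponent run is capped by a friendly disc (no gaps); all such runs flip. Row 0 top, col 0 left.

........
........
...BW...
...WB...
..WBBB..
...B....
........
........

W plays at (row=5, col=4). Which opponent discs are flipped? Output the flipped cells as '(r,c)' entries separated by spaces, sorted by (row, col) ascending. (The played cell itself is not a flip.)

Answer: (3,4) (4,4)

Derivation:
Dir NW: opp run (4,3), next='.' -> no flip
Dir N: opp run (4,4) (3,4) capped by W -> flip
Dir NE: opp run (4,5), next='.' -> no flip
Dir W: opp run (5,3), next='.' -> no flip
Dir E: first cell '.' (not opp) -> no flip
Dir SW: first cell '.' (not opp) -> no flip
Dir S: first cell '.' (not opp) -> no flip
Dir SE: first cell '.' (not opp) -> no flip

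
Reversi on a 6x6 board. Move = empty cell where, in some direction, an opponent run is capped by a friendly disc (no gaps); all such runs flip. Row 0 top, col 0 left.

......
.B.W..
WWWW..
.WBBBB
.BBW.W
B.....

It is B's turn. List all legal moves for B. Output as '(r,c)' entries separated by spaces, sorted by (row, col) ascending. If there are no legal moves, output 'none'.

Answer: (0,3) (1,0) (1,2) (1,4) (3,0) (4,4) (5,2) (5,3) (5,4) (5,5)

Derivation:
(0,2): no bracket -> illegal
(0,3): flips 2 -> legal
(0,4): no bracket -> illegal
(1,0): flips 1 -> legal
(1,2): flips 2 -> legal
(1,4): flips 1 -> legal
(2,4): no bracket -> illegal
(3,0): flips 1 -> legal
(4,0): no bracket -> illegal
(4,4): flips 1 -> legal
(5,2): flips 1 -> legal
(5,3): flips 1 -> legal
(5,4): flips 1 -> legal
(5,5): flips 1 -> legal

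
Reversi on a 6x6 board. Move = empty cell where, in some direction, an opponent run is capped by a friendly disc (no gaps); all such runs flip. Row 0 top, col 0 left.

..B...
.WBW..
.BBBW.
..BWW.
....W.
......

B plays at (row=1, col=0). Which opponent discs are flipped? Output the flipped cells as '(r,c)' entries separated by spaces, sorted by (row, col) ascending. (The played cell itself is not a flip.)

Answer: (1,1)

Derivation:
Dir NW: edge -> no flip
Dir N: first cell '.' (not opp) -> no flip
Dir NE: first cell '.' (not opp) -> no flip
Dir W: edge -> no flip
Dir E: opp run (1,1) capped by B -> flip
Dir SW: edge -> no flip
Dir S: first cell '.' (not opp) -> no flip
Dir SE: first cell 'B' (not opp) -> no flip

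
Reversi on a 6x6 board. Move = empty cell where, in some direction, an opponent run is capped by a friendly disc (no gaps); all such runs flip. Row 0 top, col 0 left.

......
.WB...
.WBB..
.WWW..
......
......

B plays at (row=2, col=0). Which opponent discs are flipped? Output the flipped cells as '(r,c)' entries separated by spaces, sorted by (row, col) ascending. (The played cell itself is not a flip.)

Answer: (2,1)

Derivation:
Dir NW: edge -> no flip
Dir N: first cell '.' (not opp) -> no flip
Dir NE: opp run (1,1), next='.' -> no flip
Dir W: edge -> no flip
Dir E: opp run (2,1) capped by B -> flip
Dir SW: edge -> no flip
Dir S: first cell '.' (not opp) -> no flip
Dir SE: opp run (3,1), next='.' -> no flip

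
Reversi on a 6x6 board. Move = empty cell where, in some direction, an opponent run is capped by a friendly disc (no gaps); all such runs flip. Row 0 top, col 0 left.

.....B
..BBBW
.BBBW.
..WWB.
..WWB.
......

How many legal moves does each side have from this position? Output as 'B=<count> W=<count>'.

-- B to move --
(0,4): no bracket -> illegal
(2,5): flips 2 -> legal
(3,1): flips 2 -> legal
(3,5): flips 1 -> legal
(4,1): flips 3 -> legal
(5,1): no bracket -> illegal
(5,2): flips 3 -> legal
(5,3): flips 2 -> legal
(5,4): flips 2 -> legal
B mobility = 7
-- W to move --
(0,1): no bracket -> illegal
(0,2): flips 3 -> legal
(0,3): flips 2 -> legal
(0,4): flips 1 -> legal
(1,0): flips 1 -> legal
(1,1): flips 4 -> legal
(2,0): flips 3 -> legal
(2,5): flips 1 -> legal
(3,0): no bracket -> illegal
(3,1): no bracket -> illegal
(3,5): flips 1 -> legal
(4,5): flips 1 -> legal
(5,3): no bracket -> illegal
(5,4): flips 2 -> legal
(5,5): flips 1 -> legal
W mobility = 11

Answer: B=7 W=11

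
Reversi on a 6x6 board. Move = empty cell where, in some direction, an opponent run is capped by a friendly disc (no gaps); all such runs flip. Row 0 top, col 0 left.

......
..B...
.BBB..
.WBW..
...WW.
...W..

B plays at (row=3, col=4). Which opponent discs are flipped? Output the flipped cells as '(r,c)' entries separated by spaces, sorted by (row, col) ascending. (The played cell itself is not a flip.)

Answer: (3,3)

Derivation:
Dir NW: first cell 'B' (not opp) -> no flip
Dir N: first cell '.' (not opp) -> no flip
Dir NE: first cell '.' (not opp) -> no flip
Dir W: opp run (3,3) capped by B -> flip
Dir E: first cell '.' (not opp) -> no flip
Dir SW: opp run (4,3), next='.' -> no flip
Dir S: opp run (4,4), next='.' -> no flip
Dir SE: first cell '.' (not opp) -> no flip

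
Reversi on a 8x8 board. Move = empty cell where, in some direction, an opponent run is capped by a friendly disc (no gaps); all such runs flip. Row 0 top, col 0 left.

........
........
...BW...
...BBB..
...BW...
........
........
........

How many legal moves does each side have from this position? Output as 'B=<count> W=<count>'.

Answer: B=8 W=4

Derivation:
-- B to move --
(1,3): flips 1 -> legal
(1,4): flips 1 -> legal
(1,5): flips 1 -> legal
(2,5): flips 1 -> legal
(4,5): flips 1 -> legal
(5,3): flips 1 -> legal
(5,4): flips 1 -> legal
(5,5): flips 1 -> legal
B mobility = 8
-- W to move --
(1,2): no bracket -> illegal
(1,3): no bracket -> illegal
(1,4): no bracket -> illegal
(2,2): flips 2 -> legal
(2,5): no bracket -> illegal
(2,6): flips 1 -> legal
(3,2): no bracket -> illegal
(3,6): no bracket -> illegal
(4,2): flips 2 -> legal
(4,5): no bracket -> illegal
(4,6): flips 1 -> legal
(5,2): no bracket -> illegal
(5,3): no bracket -> illegal
(5,4): no bracket -> illegal
W mobility = 4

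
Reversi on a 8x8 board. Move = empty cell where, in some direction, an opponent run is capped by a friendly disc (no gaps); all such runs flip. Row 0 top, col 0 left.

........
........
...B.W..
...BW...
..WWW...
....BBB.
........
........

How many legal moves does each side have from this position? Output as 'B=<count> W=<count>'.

-- B to move --
(1,4): no bracket -> illegal
(1,5): no bracket -> illegal
(1,6): no bracket -> illegal
(2,4): flips 2 -> legal
(2,6): no bracket -> illegal
(3,1): no bracket -> illegal
(3,2): flips 1 -> legal
(3,5): flips 1 -> legal
(3,6): no bracket -> illegal
(4,1): no bracket -> illegal
(4,5): flips 1 -> legal
(5,1): flips 1 -> legal
(5,2): no bracket -> illegal
(5,3): flips 1 -> legal
B mobility = 6
-- W to move --
(1,2): flips 1 -> legal
(1,3): flips 2 -> legal
(1,4): no bracket -> illegal
(2,2): flips 1 -> legal
(2,4): flips 1 -> legal
(3,2): flips 1 -> legal
(4,5): no bracket -> illegal
(4,6): no bracket -> illegal
(4,7): no bracket -> illegal
(5,3): no bracket -> illegal
(5,7): no bracket -> illegal
(6,3): no bracket -> illegal
(6,4): flips 1 -> legal
(6,5): flips 1 -> legal
(6,6): flips 1 -> legal
(6,7): no bracket -> illegal
W mobility = 8

Answer: B=6 W=8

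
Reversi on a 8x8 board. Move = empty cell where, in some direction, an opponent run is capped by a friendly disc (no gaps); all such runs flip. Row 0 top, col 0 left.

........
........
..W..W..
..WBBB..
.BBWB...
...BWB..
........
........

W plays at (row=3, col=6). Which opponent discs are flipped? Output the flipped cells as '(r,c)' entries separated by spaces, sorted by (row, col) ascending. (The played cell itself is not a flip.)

Answer: (3,3) (3,4) (3,5)

Derivation:
Dir NW: first cell 'W' (not opp) -> no flip
Dir N: first cell '.' (not opp) -> no flip
Dir NE: first cell '.' (not opp) -> no flip
Dir W: opp run (3,5) (3,4) (3,3) capped by W -> flip
Dir E: first cell '.' (not opp) -> no flip
Dir SW: first cell '.' (not opp) -> no flip
Dir S: first cell '.' (not opp) -> no flip
Dir SE: first cell '.' (not opp) -> no flip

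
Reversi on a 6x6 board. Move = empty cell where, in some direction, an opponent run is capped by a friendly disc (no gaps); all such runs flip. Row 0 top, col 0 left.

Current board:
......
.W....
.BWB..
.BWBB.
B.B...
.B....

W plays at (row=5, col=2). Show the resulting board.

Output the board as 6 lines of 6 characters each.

Place W at (5,2); scan 8 dirs for brackets.
Dir NW: first cell '.' (not opp) -> no flip
Dir N: opp run (4,2) capped by W -> flip
Dir NE: first cell '.' (not opp) -> no flip
Dir W: opp run (5,1), next='.' -> no flip
Dir E: first cell '.' (not opp) -> no flip
Dir SW: edge -> no flip
Dir S: edge -> no flip
Dir SE: edge -> no flip
All flips: (4,2)

Answer: ......
.W....
.BWB..
.BWBB.
B.W...
.BW...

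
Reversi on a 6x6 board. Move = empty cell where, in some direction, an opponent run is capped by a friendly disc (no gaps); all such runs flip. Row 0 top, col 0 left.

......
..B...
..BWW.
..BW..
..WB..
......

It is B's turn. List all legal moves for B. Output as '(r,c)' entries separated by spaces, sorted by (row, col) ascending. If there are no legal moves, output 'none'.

(1,3): flips 2 -> legal
(1,4): flips 1 -> legal
(1,5): no bracket -> illegal
(2,5): flips 2 -> legal
(3,1): no bracket -> illegal
(3,4): flips 2 -> legal
(3,5): no bracket -> illegal
(4,1): flips 1 -> legal
(4,4): flips 1 -> legal
(5,1): no bracket -> illegal
(5,2): flips 1 -> legal
(5,3): no bracket -> illegal

Answer: (1,3) (1,4) (2,5) (3,4) (4,1) (4,4) (5,2)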